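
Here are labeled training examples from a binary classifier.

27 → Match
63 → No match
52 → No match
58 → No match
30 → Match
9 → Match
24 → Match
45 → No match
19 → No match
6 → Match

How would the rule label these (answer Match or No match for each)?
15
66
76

All 'Match' examples share one property — multiple of 3 AND at most 30 — and every 'No match' example lacks it.
15: 15 = 3·5, 15 ≤ 30 — matches, so Match.
66: 66 = 3·22, 66 > 30 — lacks this property, so No match.
76: 76 = 3·25 + 1, 76 > 30 — lacks this property, so No match.

Match, No match, No match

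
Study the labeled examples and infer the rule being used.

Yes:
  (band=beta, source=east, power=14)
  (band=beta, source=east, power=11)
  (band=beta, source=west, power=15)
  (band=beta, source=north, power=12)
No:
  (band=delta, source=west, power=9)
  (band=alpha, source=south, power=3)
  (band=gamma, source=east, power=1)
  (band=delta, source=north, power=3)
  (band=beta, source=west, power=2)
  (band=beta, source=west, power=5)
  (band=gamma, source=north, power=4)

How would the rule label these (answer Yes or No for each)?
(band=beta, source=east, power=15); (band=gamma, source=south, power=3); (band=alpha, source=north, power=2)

The simplest hypothesis consistent with all the labels is: power ≥ 11.
(band=beta, source=east, power=15) — power = 15, hence Yes.
(band=gamma, source=south, power=3) — power = 3, hence No.
(band=alpha, source=north, power=2) — power = 2, hence No.

Yes, No, No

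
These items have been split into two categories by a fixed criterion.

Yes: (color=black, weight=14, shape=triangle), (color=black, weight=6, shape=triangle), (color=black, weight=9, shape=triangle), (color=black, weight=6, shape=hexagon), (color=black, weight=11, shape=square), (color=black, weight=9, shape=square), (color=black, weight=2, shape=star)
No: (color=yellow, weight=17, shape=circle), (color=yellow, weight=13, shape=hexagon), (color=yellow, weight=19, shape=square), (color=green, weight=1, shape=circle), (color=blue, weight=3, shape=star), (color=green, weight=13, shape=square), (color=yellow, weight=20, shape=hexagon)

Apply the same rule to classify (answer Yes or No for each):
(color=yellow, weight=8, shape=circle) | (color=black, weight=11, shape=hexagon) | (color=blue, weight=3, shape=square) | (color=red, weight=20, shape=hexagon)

Comparing the two groups points to one rule — color is black.
(color=yellow, weight=8, shape=circle): color is yellow, does not pass → No.
(color=black, weight=11, shape=hexagon): color is black, qualifies → Yes.
(color=blue, weight=3, shape=square): color is blue, does not pass → No.
(color=red, weight=20, shape=hexagon): color is red, does not pass → No.

No, Yes, No, No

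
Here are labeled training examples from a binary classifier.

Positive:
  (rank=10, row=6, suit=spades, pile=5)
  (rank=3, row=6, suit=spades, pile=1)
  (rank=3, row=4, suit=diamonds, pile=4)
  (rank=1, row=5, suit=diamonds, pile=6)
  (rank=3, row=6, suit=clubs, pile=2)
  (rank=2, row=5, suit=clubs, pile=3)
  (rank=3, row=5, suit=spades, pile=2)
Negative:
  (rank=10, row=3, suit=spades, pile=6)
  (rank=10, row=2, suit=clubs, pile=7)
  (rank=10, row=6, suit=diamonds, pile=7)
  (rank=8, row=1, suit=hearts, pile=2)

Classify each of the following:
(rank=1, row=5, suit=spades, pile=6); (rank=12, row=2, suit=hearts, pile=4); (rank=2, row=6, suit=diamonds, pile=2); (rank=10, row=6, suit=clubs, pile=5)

Positive, Negative, Positive, Positive

The simplest hypothesis consistent with all the labels is: pile ≤ 6 AND row ≥ 4.
(rank=1, row=5, suit=spades, pile=6): pile = 6, row = 5, has this property → Positive. (rank=12, row=2, suit=hearts, pile=4): pile = 4, row = 2, doesn't match → Negative. (rank=2, row=6, suit=diamonds, pile=2): pile = 2, row = 6, has this property → Positive. (rank=10, row=6, suit=clubs, pile=5): pile = 5, row = 6, has this property → Positive.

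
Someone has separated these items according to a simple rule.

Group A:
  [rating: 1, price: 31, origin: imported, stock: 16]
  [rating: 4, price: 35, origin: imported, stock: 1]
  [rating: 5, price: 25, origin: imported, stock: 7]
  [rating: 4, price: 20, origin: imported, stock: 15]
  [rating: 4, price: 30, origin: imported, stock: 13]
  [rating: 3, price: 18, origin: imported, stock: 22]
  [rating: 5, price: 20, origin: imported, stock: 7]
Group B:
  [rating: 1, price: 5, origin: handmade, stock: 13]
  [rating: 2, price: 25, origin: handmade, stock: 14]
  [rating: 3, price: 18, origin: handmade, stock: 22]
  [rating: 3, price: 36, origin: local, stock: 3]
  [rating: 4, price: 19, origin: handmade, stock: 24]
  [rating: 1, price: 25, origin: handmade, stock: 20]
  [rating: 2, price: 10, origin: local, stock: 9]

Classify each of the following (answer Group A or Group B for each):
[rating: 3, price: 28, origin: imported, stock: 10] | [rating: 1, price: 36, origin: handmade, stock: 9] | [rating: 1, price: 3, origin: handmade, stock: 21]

Group A, Group B, Group B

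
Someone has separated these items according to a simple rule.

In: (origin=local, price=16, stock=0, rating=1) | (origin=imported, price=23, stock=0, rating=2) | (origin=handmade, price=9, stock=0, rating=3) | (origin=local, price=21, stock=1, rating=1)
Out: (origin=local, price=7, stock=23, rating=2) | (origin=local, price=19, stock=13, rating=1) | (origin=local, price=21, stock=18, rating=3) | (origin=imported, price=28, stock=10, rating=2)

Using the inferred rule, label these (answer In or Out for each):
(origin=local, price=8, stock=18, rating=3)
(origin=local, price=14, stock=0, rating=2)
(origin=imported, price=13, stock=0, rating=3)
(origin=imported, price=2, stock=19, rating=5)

Out, In, In, Out

All 'In' examples share one property — stock ≤ 1 — and every 'Out' example lacks it.
Out: (origin=local, price=8, stock=18, rating=3), since stock = 18. In: (origin=local, price=14, stock=0, rating=2), since stock = 0. In: (origin=imported, price=13, stock=0, rating=3), since stock = 0. Out: (origin=imported, price=2, stock=19, rating=5), since stock = 19.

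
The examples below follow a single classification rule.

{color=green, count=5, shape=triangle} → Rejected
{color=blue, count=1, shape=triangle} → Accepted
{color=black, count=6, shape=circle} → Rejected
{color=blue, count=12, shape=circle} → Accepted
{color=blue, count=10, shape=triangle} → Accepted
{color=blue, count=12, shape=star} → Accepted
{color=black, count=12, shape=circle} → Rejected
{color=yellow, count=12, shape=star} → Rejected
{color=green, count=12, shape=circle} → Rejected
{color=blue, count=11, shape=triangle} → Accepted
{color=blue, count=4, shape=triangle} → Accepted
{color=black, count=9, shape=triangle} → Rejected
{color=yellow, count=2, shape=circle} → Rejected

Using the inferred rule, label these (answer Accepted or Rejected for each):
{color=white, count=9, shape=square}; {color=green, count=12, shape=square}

'Accepted' ⟺ color is blue.
{color=white, count=9, shape=square} — color is white, hence Rejected. {color=green, count=12, shape=square} — color is green, hence Rejected.

Rejected, Rejected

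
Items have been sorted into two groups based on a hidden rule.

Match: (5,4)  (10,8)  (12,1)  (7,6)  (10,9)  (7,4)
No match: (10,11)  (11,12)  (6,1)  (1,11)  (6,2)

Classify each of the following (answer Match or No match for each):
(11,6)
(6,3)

Every 'Match' example satisfies: first > second AND sum ≥ 9. None of the 'No match' examples do.
(11,6): 11 > 6, 11+6 = 17 — passes, so Match. (6,3): 6 > 3, 6+3 = 9 — passes, so Match.

Match, Match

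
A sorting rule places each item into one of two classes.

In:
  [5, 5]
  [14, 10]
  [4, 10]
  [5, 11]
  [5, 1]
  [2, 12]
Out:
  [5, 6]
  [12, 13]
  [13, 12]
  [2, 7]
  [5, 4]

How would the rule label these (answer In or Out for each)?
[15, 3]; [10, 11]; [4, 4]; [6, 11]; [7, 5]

In, Out, In, Out, In

The simplest hypothesis consistent with all the labels is: sum is even.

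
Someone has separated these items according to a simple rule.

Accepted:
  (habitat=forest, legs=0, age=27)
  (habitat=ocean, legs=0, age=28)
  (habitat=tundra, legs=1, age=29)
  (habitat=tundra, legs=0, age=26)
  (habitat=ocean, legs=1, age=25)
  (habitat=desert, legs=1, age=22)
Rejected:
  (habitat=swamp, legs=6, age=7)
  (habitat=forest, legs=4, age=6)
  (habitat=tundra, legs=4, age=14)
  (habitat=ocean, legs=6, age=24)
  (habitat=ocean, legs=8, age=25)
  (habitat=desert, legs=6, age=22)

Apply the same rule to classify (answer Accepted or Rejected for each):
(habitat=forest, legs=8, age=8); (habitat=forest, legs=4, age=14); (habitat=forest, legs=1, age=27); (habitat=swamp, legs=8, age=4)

Rule: legs ≤ 1. This holds for each 'Accepted' example and fails for each 'Rejected' one.
(habitat=forest, legs=8, age=8): legs = 8, fails this test → Rejected.
(habitat=forest, legs=4, age=14): legs = 4, fails this test → Rejected.
(habitat=forest, legs=1, age=27): legs = 1, satisfies this → Accepted.
(habitat=swamp, legs=8, age=4): legs = 8, fails this test → Rejected.

Rejected, Rejected, Accepted, Rejected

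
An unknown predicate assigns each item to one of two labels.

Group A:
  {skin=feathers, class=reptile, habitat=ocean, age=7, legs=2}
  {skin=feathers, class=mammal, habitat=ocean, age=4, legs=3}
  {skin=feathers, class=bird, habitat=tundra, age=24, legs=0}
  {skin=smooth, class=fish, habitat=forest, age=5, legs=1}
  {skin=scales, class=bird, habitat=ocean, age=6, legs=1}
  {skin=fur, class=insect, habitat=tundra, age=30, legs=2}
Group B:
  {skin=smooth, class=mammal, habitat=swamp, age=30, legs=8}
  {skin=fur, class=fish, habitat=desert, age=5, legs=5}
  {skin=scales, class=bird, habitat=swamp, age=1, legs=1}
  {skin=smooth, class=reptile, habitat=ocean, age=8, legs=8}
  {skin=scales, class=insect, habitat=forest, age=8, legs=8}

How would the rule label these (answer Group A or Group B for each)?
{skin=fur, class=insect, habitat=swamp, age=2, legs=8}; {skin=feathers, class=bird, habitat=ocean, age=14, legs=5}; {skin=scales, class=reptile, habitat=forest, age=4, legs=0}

The simplest hypothesis consistent with all the labels is: age ≥ 4 AND legs ≤ 3.
{skin=fur, class=insect, habitat=swamp, age=2, legs=8}: age = 2, legs = 8 — does not pass, so Group B. {skin=feathers, class=bird, habitat=ocean, age=14, legs=5}: age = 14, legs = 5 — does not pass, so Group B. {skin=scales, class=reptile, habitat=forest, age=4, legs=0}: age = 4, legs = 0 — checks out, so Group A.

Group B, Group B, Group A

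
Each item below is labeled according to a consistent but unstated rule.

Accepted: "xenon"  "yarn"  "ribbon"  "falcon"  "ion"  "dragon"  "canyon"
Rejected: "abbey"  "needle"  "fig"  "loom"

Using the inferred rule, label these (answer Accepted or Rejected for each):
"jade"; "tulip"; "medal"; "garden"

Rejected, Rejected, Rejected, Accepted

Comparing the two groups points to one rule — ends with 'n'.
"jade" — ends with 'e', hence Rejected.
"tulip" — ends with 'p', hence Rejected.
"medal" — ends with 'l', hence Rejected.
"garden" — ends with 'n', hence Accepted.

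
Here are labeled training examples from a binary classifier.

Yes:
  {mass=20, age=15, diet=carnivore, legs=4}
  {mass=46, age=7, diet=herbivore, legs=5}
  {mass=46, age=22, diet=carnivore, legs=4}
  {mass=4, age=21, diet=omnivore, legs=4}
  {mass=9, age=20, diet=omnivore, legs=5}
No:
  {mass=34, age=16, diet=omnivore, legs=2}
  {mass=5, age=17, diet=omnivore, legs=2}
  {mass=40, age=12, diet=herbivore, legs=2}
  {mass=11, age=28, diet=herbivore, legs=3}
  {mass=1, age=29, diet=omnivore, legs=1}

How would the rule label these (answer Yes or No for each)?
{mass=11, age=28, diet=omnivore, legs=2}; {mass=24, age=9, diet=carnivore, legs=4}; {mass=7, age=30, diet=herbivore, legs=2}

No, Yes, No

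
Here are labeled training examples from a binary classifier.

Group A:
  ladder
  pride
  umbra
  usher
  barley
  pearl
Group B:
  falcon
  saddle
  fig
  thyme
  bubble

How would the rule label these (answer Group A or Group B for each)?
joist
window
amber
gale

Group B, Group B, Group A, Group B

Rule: contains 'r'. This holds for each 'Group A' example and fails for each 'Group B' one.
joist: Group B (no 'r'). window: Group B (no 'r'). amber: Group A (has 'r'). gale: Group B (no 'r').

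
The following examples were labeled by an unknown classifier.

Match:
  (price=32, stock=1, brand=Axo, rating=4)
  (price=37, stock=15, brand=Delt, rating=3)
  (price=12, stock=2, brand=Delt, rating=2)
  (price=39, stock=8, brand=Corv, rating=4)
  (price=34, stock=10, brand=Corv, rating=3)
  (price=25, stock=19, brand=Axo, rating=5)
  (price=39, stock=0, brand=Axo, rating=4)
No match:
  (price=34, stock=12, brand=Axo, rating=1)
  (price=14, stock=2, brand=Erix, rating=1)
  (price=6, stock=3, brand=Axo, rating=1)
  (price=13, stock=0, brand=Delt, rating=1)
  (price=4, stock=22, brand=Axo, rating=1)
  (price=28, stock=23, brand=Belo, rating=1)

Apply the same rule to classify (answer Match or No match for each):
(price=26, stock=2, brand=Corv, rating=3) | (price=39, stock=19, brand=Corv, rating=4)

Match, Match

All 'Match' examples share one property — rating ≥ 2 — and every 'No match' example lacks it.
(price=26, stock=2, brand=Corv, rating=3): rating = 3, meets the rule → Match. (price=39, stock=19, brand=Corv, rating=4): rating = 4, meets the rule → Match.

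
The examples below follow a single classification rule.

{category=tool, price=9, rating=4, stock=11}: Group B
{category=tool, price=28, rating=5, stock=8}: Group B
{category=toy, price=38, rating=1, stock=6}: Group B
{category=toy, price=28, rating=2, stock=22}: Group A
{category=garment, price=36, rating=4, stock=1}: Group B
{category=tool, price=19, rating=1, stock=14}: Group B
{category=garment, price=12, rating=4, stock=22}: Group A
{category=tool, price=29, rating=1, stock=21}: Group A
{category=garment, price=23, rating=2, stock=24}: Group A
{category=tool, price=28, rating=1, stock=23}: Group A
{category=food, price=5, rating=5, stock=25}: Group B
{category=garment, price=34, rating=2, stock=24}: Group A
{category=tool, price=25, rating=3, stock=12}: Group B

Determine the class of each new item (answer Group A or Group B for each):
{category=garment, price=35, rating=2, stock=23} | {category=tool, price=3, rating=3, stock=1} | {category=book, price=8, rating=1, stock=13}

All 'Group A' examples share one property — stock ≥ 21 AND price ≥ 9 — and every 'Group B' example lacks it.

Group A, Group B, Group B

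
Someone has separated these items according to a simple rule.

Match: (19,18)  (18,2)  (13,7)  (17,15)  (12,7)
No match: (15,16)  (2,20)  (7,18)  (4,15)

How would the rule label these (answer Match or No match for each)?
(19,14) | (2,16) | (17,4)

One predicate separates the groups cleanly: first > second.
(19,14) → 19 > 14 → Match.
(2,16) → 2 < 16 → No match.
(17,4) → 17 > 4 → Match.

Match, No match, Match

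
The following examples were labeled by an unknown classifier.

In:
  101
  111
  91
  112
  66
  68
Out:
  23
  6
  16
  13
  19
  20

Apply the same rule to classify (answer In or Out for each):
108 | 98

In, In

The distinguishing property — at least 66 — holds for all the 'In' cases and none of the 'Out' cases.
108: 108 ≥ 66, matches → In.
98: 98 ≥ 66, matches → In.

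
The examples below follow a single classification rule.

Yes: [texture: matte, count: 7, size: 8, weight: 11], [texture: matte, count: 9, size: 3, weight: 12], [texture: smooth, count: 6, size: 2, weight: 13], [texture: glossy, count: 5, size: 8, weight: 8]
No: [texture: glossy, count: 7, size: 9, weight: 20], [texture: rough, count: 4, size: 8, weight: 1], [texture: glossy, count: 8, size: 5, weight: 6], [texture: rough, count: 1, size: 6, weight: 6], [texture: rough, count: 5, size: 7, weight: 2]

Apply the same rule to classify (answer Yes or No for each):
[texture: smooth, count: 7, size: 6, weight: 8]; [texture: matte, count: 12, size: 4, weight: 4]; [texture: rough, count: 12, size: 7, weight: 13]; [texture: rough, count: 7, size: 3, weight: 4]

Yes, No, Yes, No

A rule that fits every label: weight ≥ 8 AND size ≤ 8 — true of each 'Yes' example, false of each 'No' one.
[texture: smooth, count: 7, size: 6, weight: 8]: weight = 8, size = 6, meets the rule → Yes. [texture: matte, count: 12, size: 4, weight: 4]: weight = 4, size = 4, does not satisfy this → No. [texture: rough, count: 12, size: 7, weight: 13]: weight = 13, size = 7, meets the rule → Yes. [texture: rough, count: 7, size: 3, weight: 4]: weight = 4, size = 3, does not satisfy this → No.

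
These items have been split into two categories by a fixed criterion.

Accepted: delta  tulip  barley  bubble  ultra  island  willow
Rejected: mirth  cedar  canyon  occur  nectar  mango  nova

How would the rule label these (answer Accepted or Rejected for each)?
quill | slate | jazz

Accepted, Accepted, Rejected

The common property of the 'Accepted' items is: contains 'l'. No 'Rejected' item has it.
quill — has 'l', hence Accepted. slate — has 'l', hence Accepted. jazz — no 'l', hence Rejected.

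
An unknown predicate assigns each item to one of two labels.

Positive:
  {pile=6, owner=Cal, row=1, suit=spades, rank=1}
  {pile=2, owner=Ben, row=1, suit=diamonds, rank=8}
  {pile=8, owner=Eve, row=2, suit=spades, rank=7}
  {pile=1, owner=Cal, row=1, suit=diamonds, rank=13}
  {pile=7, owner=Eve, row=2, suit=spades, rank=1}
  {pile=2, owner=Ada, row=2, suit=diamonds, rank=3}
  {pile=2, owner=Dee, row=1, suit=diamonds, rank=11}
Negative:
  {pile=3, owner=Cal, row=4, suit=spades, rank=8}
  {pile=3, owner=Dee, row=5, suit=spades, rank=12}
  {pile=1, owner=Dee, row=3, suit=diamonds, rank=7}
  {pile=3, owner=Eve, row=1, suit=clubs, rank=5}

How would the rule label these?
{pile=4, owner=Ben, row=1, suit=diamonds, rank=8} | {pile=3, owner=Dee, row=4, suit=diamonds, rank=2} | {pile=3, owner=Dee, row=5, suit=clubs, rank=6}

Positive, Negative, Negative

The rule appears to be: pile ≠ 3 AND row ≤ 2.
{pile=4, owner=Ben, row=1, suit=diamonds, rank=8} → pile = 4, row = 1 → Positive. {pile=3, owner=Dee, row=4, suit=diamonds, rank=2} → pile = 3, row = 4 → Negative. {pile=3, owner=Dee, row=5, suit=clubs, rank=6} → pile = 3, row = 5 → Negative.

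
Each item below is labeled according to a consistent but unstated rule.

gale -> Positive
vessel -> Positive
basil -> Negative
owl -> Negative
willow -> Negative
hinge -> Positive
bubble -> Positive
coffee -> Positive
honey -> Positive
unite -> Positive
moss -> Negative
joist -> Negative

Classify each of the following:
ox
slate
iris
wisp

Negative, Positive, Negative, Negative

One predicate separates the groups cleanly: contains 'e'.
ox: no 'e' — fails the rule, so Negative. slate: has 'e' — checks out, so Positive. iris: no 'e' — fails the rule, so Negative. wisp: no 'e' — fails the rule, so Negative.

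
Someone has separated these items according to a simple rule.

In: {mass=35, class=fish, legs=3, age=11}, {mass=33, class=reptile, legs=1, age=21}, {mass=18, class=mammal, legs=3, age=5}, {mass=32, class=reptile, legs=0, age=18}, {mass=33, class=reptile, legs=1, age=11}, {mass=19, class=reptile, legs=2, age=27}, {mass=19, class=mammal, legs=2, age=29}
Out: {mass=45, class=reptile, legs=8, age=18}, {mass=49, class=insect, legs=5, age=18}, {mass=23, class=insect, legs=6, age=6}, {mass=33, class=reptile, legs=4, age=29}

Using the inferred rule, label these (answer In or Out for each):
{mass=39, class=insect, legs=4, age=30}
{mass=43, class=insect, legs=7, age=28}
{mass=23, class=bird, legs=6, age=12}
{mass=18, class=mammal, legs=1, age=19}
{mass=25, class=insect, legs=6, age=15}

The distinguishing property — legs ≤ 3 — holds for all the 'In' cases and none of the 'Out' cases.

Out, Out, Out, In, Out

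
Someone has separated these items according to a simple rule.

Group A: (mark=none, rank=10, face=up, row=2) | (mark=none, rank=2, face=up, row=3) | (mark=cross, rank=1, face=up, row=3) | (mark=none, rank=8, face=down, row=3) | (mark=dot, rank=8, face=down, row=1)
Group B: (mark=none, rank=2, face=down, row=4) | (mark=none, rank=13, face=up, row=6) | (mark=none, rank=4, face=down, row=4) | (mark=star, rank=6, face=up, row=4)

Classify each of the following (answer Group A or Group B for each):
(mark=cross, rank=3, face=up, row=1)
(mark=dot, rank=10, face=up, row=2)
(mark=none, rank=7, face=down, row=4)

Group A, Group A, Group B

All 'Group A' examples share one property — row ≤ 3 — and every 'Group B' example lacks it.
(mark=cross, rank=3, face=up, row=1) → row = 1 → Group A. (mark=dot, rank=10, face=up, row=2) → row = 2 → Group A. (mark=none, rank=7, face=down, row=4) → row = 4 → Group B.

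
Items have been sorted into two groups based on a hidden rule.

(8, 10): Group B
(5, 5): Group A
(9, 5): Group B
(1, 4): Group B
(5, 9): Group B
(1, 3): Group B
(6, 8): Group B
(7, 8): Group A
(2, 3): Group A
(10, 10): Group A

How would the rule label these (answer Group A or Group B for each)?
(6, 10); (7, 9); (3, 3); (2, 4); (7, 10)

Group B, Group B, Group A, Group B, Group B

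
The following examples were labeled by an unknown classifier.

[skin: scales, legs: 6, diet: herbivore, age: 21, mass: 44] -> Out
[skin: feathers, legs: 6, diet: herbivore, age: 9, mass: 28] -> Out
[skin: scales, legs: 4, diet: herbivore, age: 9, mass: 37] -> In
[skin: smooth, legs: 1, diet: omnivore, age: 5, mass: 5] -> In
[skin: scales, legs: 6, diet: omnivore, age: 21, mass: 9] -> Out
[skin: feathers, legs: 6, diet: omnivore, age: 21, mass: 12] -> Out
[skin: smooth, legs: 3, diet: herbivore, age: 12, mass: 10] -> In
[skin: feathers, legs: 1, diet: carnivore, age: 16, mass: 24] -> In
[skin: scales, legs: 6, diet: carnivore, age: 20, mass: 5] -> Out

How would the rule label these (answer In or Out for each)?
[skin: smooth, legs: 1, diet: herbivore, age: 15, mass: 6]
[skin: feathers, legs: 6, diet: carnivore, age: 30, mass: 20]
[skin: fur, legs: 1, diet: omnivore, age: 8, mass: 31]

In, Out, In

The distinguishing property — legs ≤ 4 — holds for all the 'In' cases and none of the 'Out' cases.
In: [skin: smooth, legs: 1, diet: herbivore, age: 15, mass: 6], since legs = 1. Out: [skin: feathers, legs: 6, diet: carnivore, age: 30, mass: 20], since legs = 6. In: [skin: fur, legs: 1, diet: omnivore, age: 8, mass: 31], since legs = 1.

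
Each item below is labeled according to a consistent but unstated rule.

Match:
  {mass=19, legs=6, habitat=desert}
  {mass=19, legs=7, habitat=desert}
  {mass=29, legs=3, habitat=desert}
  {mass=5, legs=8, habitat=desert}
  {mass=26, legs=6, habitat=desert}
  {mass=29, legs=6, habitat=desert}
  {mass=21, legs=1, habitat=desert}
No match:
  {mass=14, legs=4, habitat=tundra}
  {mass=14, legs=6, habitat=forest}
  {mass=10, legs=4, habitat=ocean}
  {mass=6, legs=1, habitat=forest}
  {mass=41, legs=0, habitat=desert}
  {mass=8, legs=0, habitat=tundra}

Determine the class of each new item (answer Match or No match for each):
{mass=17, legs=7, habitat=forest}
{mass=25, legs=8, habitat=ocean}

No match, No match

All 'Match' examples share one property — habitat is desert AND legs ≥ 1 — and every 'No match' example lacks it.
{mass=17, legs=7, habitat=forest}: No match (habitat is forest, legs = 7). {mass=25, legs=8, habitat=ocean}: No match (habitat is ocean, legs = 8).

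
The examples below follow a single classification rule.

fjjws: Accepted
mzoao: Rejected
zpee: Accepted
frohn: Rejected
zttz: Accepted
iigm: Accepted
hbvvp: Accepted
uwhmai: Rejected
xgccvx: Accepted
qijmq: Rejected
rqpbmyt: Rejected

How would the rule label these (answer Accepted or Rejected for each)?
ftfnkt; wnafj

Every 'Accepted' example satisfies: has a double letter. None of the 'Rejected' examples do.
ftfnkt — no doubled letter, hence Rejected. wnafj — no doubled letter, hence Rejected.

Rejected, Rejected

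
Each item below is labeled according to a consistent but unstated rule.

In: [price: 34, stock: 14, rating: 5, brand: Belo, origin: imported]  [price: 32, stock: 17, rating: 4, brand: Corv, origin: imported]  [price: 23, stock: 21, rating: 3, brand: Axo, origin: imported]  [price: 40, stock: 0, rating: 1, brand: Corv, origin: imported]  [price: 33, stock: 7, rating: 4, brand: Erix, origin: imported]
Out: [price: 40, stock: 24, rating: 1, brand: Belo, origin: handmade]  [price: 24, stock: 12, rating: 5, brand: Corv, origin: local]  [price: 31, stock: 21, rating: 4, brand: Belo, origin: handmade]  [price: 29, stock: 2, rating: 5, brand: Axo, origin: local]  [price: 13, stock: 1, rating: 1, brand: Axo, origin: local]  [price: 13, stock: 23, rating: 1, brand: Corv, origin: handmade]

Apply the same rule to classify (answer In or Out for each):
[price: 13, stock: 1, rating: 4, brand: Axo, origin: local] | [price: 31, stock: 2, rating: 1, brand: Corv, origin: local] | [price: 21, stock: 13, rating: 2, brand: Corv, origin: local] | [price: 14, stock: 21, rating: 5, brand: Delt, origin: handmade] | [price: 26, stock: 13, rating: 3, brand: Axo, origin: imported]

Looking at the examples, the only property every 'In' case has and every 'Out' case lacks is: origin is imported.

Out, Out, Out, Out, In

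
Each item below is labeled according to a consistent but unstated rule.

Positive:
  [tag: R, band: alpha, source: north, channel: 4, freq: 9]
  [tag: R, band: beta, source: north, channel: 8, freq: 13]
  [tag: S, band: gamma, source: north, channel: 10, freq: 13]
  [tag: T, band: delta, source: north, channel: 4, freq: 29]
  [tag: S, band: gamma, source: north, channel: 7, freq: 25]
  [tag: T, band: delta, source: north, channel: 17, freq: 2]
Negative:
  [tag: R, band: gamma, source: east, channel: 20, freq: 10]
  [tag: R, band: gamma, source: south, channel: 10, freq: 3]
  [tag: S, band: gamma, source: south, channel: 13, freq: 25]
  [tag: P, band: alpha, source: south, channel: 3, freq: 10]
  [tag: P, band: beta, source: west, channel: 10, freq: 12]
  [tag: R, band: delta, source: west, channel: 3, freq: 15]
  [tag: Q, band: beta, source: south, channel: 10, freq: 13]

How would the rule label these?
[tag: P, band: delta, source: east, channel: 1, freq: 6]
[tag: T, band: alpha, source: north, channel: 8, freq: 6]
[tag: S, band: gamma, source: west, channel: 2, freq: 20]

All 'Positive' examples share one property — source is north — and every 'Negative' example lacks it.
[tag: P, band: delta, source: east, channel: 1, freq: 6]: Negative (source is east).
[tag: T, band: alpha, source: north, channel: 8, freq: 6]: Positive (source is north).
[tag: S, band: gamma, source: west, channel: 2, freq: 20]: Negative (source is west).

Negative, Positive, Negative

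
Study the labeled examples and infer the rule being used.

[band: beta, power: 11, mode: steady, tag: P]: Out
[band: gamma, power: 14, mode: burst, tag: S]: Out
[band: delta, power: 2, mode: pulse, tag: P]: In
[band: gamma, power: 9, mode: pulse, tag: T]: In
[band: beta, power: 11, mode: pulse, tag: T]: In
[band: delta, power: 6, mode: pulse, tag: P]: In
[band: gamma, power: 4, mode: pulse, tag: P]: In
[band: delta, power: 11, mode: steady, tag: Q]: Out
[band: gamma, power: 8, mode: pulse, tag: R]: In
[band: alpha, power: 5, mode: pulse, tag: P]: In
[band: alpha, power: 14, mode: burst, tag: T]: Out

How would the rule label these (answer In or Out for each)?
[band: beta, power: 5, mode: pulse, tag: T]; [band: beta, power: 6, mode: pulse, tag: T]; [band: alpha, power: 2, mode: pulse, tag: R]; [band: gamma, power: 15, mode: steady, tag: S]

In, In, In, Out

Rule: mode is pulse. This holds for each 'In' example and fails for each 'Out' one.
[band: beta, power: 5, mode: pulse, tag: T] → mode is pulse → In.
[band: beta, power: 6, mode: pulse, tag: T] → mode is pulse → In.
[band: alpha, power: 2, mode: pulse, tag: R] → mode is pulse → In.
[band: gamma, power: 15, mode: steady, tag: S] → mode is steady → Out.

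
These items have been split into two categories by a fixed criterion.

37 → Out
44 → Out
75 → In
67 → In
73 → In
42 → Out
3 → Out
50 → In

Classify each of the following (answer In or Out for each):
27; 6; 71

The common property of the 'In' items is: at least 50. No 'Out' item has it.
27: Out (27 < 50). 6: Out (6 < 50). 71: In (71 ≥ 50).

Out, Out, In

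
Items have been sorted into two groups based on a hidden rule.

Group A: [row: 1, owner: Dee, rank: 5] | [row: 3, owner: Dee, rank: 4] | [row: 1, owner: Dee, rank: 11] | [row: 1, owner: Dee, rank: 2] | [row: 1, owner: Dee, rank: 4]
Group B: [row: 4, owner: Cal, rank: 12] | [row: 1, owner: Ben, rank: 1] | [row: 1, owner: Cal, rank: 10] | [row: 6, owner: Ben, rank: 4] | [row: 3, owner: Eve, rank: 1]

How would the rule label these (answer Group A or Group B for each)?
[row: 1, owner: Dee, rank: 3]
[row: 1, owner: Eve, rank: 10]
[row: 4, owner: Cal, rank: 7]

'Group A' ⟺ owner is Dee.

Group A, Group B, Group B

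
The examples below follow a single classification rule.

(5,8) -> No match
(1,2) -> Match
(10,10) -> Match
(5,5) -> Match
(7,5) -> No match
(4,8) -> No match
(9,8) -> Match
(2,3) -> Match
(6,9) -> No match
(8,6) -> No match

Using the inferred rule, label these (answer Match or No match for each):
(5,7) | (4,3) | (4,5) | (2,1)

No match, Match, Match, Match

The simplest hypothesis consistent with all the labels is: |first − second| ≤ 1.
(5,7): |5−7| = 2, does not fit → No match. (4,3): |4−3| = 1, passes → Match. (4,5): |4−5| = 1, passes → Match. (2,1): |2−1| = 1, passes → Match.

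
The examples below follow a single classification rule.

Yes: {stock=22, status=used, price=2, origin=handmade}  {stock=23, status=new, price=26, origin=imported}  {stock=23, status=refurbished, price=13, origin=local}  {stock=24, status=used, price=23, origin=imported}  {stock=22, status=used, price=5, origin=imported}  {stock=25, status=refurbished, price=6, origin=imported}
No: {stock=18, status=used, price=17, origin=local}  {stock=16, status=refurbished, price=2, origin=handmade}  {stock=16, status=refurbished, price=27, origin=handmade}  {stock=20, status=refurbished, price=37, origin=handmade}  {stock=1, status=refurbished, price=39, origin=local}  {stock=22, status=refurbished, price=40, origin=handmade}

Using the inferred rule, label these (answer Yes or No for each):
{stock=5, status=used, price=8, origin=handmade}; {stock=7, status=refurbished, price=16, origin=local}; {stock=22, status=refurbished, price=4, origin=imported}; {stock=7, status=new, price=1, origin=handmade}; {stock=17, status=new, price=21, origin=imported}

Rule: stock ≥ 20 AND price ≤ 26. This holds for each 'Yes' example and fails for each 'No' one.
{stock=5, status=used, price=8, origin=handmade}: stock = 5, price = 8 — lacks this property, so No. {stock=7, status=refurbished, price=16, origin=local}: stock = 7, price = 16 — lacks this property, so No. {stock=22, status=refurbished, price=4, origin=imported}: stock = 22, price = 4 — passes, so Yes. {stock=7, status=new, price=1, origin=handmade}: stock = 7, price = 1 — lacks this property, so No. {stock=17, status=new, price=21, origin=imported}: stock = 17, price = 21 — lacks this property, so No.

No, No, Yes, No, No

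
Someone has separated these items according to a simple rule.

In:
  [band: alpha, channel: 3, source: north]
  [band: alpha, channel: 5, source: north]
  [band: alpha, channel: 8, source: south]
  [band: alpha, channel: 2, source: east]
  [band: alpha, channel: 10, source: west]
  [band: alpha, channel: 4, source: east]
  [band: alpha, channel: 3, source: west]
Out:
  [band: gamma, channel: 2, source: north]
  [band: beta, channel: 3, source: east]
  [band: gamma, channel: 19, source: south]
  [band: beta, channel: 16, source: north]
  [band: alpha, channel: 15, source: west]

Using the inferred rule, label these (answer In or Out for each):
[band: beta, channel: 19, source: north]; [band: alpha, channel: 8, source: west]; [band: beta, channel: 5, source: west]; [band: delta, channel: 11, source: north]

Out, In, Out, Out

One predicate separates the groups cleanly: band is alpha AND channel ≤ 10.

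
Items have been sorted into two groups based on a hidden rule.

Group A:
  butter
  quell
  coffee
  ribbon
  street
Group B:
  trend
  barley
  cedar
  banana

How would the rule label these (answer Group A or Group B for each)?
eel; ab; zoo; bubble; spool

A rule that fits every label: has a double letter — true of each 'Group A' example, false of each 'Group B' one.
eel → 'ee' doubled → Group A. ab → no doubled letter → Group B. zoo → 'oo' doubled → Group A. bubble → 'bb' doubled → Group A. spool → 'oo' doubled → Group A.

Group A, Group B, Group A, Group A, Group A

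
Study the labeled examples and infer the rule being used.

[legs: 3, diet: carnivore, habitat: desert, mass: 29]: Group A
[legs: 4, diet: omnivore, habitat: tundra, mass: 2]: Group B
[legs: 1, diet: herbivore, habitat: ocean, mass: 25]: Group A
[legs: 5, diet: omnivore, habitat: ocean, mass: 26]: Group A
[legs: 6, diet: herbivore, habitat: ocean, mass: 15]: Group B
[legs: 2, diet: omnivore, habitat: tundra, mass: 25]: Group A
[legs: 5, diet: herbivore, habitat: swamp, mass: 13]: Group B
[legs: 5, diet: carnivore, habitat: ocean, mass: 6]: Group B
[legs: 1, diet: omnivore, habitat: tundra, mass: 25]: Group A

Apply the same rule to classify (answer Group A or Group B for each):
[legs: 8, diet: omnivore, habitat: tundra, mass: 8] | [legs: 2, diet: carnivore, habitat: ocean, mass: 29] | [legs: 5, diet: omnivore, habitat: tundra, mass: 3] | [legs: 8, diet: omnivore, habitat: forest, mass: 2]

Group B, Group A, Group B, Group B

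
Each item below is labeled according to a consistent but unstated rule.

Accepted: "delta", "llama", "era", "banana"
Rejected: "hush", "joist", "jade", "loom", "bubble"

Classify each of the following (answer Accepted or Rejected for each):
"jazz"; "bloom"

Rejected, Rejected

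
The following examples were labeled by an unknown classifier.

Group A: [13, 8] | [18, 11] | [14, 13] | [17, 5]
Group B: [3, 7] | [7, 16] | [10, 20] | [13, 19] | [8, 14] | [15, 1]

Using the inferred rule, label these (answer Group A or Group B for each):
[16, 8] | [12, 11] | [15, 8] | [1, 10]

Group A, Group A, Group A, Group B

The pattern is that an item is 'Group A' exactly when: first > second AND sum ≥ 21.
[16, 8]: 16 > 8, 16+8 = 24, satisfies this → Group A.
[12, 11]: 12 > 11, 12+11 = 23, satisfies this → Group A.
[15, 8]: 15 > 8, 15+8 = 23, satisfies this → Group A.
[1, 10]: 1 < 10, 1+10 = 11, fails the rule → Group B.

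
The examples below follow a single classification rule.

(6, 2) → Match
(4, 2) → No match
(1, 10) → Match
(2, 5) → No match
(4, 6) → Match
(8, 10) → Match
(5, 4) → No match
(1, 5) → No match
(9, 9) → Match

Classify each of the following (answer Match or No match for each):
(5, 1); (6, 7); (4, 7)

No match, Match, Match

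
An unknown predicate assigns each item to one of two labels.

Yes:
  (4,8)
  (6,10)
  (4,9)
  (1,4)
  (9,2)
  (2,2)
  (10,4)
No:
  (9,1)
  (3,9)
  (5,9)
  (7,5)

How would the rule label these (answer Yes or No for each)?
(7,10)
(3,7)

All 'Yes' examples share one property — product is even — and every 'No' example lacks it.
(7,10) → 7·10 = 70 → Yes.
(3,7) → 3·7 = 21 → No.

Yes, No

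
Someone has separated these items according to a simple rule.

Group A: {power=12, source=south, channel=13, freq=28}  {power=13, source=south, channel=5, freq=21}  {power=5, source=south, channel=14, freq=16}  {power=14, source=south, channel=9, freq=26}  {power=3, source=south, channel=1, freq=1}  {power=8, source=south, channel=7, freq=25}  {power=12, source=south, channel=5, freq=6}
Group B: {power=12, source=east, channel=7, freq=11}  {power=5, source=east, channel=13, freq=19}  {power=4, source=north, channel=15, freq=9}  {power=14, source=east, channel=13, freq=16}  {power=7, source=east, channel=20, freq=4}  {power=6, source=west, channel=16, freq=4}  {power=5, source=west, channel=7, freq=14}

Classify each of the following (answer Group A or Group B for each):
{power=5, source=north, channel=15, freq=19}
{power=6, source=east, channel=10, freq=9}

Rule: source is south. This holds for each 'Group A' example and fails for each 'Group B' one.

Group B, Group B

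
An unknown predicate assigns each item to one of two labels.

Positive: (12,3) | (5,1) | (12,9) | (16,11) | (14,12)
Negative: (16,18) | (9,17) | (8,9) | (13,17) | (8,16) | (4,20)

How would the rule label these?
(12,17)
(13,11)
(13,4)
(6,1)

Negative, Positive, Positive, Positive

The simplest hypothesis consistent with all the labels is: first > second.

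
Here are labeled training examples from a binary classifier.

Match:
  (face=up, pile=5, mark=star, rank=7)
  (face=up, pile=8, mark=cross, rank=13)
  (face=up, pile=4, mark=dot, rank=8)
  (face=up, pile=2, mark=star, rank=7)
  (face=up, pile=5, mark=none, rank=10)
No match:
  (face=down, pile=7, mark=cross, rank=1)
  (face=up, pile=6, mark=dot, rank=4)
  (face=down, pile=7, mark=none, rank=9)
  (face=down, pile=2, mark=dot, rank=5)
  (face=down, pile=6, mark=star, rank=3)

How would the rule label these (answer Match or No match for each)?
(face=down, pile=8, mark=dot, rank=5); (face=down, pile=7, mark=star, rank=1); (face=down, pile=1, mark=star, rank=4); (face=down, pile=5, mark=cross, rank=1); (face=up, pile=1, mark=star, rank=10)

No match, No match, No match, No match, Match

One predicate separates the groups cleanly: face is up AND rank ≥ 5.
(face=down, pile=8, mark=dot, rank=5) — face is down, rank = 5, hence No match. (face=down, pile=7, mark=star, rank=1) — face is down, rank = 1, hence No match. (face=down, pile=1, mark=star, rank=4) — face is down, rank = 4, hence No match. (face=down, pile=5, mark=cross, rank=1) — face is down, rank = 1, hence No match. (face=up, pile=1, mark=star, rank=10) — face is up, rank = 10, hence Match.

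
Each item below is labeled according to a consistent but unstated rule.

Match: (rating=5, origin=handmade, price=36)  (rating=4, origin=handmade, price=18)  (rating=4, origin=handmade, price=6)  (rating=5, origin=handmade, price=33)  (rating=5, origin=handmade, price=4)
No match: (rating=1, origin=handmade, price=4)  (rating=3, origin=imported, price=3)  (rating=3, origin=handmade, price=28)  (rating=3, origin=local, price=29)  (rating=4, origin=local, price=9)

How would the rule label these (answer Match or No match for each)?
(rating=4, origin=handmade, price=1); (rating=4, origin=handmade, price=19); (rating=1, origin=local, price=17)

Match, Match, No match

The classifier is using: origin is handmade AND rating ≥ 4.
(rating=4, origin=handmade, price=1): origin is handmade, rating = 4 — fits, so Match.
(rating=4, origin=handmade, price=19): origin is handmade, rating = 4 — fits, so Match.
(rating=1, origin=local, price=17): origin is local, rating = 1 — fails the rule, so No match.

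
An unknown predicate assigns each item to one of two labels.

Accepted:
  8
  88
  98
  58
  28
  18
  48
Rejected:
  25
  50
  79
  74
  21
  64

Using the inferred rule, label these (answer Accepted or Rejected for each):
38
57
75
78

The common property of the 'Accepted' items is: ends in digit 8. No 'Rejected' item has it.

Accepted, Rejected, Rejected, Accepted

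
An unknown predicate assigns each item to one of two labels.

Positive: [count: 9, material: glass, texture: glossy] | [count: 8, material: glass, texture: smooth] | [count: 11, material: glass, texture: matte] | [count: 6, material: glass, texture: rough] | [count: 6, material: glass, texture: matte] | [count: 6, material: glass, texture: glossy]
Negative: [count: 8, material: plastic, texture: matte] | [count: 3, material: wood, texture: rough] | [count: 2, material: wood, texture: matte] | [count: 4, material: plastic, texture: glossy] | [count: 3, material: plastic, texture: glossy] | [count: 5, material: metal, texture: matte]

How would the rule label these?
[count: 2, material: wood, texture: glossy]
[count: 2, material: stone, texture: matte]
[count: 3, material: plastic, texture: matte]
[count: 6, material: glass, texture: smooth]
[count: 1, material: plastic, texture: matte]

Negative, Negative, Negative, Positive, Negative

One predicate separates the groups cleanly: material is glass.
[count: 2, material: wood, texture: glossy]: material is wood — does not pass, so Negative. [count: 2, material: stone, texture: matte]: material is stone — does not pass, so Negative. [count: 3, material: plastic, texture: matte]: material is plastic — does not pass, so Negative. [count: 6, material: glass, texture: smooth]: material is glass — meets the rule, so Positive. [count: 1, material: plastic, texture: matte]: material is plastic — does not pass, so Negative.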